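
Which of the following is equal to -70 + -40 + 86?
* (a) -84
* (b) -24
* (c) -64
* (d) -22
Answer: b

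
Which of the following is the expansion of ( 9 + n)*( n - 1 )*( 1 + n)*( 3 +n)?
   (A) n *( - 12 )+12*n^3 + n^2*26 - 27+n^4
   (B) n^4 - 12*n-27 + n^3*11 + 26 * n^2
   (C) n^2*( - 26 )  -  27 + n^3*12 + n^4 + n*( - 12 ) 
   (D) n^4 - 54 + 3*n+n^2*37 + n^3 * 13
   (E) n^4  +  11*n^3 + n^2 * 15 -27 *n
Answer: A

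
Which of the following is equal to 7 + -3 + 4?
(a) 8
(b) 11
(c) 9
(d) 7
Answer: a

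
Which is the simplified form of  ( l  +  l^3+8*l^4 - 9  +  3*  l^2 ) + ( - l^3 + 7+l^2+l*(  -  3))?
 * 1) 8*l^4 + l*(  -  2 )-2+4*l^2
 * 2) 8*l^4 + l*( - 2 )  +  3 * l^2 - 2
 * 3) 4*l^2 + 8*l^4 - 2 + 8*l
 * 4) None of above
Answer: 1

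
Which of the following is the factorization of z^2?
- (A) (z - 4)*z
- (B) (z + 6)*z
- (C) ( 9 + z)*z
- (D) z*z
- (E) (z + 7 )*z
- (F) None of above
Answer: D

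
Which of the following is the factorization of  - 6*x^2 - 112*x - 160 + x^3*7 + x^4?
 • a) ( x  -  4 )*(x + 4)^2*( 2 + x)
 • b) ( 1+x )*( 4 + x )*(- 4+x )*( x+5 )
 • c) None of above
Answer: c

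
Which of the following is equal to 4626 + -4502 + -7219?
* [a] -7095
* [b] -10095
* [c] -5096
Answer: a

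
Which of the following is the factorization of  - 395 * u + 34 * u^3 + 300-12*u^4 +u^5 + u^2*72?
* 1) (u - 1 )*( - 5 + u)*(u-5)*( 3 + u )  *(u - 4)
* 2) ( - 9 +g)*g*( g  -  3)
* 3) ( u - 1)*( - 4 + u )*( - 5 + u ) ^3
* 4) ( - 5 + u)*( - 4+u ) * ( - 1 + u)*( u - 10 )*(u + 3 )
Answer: 1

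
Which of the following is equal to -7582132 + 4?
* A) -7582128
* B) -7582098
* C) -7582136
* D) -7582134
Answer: A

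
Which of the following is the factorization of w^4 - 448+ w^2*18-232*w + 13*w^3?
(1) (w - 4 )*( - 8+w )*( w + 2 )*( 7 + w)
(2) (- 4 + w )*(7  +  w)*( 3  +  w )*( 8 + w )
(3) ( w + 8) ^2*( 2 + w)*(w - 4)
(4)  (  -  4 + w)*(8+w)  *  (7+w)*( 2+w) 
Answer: 4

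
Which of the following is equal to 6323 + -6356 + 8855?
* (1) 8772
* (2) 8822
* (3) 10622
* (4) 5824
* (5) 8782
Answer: 2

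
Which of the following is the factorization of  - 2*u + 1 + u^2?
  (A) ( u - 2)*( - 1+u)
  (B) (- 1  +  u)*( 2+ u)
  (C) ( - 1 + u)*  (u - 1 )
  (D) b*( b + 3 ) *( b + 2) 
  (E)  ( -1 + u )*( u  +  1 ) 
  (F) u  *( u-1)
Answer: C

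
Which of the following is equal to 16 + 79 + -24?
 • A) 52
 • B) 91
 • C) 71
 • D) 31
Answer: C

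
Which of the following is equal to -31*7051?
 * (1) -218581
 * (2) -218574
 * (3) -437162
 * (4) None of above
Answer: 1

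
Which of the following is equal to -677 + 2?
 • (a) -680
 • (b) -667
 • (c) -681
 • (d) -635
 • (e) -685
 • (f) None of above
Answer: f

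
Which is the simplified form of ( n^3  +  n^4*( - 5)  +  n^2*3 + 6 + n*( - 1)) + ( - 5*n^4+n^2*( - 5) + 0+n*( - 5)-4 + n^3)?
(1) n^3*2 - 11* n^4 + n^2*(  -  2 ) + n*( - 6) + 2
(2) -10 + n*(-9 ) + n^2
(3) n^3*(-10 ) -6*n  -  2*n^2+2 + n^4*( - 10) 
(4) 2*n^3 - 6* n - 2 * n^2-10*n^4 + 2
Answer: 4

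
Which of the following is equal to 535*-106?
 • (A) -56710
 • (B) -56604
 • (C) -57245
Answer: A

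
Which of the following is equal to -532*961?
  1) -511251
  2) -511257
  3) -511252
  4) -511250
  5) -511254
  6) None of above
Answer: 3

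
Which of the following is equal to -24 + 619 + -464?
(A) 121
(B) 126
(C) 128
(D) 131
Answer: D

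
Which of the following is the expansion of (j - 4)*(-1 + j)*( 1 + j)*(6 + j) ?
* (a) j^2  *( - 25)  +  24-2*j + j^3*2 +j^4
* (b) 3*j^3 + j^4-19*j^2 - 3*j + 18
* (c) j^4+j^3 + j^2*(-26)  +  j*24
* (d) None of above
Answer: a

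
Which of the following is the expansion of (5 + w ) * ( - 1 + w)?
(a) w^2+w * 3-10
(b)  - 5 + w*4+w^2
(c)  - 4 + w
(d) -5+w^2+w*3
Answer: b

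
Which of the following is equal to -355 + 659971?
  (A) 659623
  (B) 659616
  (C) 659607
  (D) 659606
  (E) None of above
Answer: B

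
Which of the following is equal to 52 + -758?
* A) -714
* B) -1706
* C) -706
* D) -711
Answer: C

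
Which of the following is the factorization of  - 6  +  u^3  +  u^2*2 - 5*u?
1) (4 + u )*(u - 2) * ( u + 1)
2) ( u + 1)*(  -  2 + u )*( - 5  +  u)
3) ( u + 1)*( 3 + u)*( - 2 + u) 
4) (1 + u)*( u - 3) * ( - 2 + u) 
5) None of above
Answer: 3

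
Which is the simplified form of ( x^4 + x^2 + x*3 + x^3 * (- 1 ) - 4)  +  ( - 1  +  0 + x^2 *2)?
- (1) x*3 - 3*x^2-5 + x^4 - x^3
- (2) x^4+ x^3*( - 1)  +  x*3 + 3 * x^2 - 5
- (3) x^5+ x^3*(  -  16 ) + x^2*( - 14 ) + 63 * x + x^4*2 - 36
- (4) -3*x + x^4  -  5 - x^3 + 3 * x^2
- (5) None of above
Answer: 2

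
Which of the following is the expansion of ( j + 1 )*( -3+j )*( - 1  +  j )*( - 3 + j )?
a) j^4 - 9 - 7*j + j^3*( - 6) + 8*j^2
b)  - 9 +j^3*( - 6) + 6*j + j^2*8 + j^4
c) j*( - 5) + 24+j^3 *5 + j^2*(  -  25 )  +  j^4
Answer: b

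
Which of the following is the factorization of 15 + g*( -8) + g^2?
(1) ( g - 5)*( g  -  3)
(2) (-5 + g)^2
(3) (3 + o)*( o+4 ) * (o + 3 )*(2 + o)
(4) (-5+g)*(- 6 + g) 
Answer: 1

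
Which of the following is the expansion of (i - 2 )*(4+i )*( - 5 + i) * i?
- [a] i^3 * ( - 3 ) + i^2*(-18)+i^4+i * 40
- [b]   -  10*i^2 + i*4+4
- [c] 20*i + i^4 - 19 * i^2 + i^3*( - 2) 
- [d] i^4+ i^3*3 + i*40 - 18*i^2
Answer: a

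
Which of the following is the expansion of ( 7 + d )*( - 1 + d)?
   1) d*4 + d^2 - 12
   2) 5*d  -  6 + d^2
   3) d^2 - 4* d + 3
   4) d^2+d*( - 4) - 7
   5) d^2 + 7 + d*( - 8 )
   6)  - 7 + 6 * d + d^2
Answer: 6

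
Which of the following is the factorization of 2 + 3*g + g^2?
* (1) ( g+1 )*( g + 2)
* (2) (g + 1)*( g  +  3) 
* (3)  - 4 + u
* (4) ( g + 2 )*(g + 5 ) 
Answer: 1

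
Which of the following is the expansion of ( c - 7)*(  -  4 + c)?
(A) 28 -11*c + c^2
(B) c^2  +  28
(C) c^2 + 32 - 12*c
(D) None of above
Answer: A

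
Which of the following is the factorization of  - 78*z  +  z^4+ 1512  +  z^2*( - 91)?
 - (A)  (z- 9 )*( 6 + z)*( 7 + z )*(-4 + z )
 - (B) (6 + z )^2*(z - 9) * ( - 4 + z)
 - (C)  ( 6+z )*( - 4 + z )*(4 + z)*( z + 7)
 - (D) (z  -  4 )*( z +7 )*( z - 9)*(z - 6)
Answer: A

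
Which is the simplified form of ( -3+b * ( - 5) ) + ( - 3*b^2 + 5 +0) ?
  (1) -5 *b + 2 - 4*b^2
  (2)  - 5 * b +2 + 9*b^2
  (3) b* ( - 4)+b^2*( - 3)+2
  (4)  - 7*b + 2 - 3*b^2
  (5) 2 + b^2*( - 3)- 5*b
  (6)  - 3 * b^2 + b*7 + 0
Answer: 5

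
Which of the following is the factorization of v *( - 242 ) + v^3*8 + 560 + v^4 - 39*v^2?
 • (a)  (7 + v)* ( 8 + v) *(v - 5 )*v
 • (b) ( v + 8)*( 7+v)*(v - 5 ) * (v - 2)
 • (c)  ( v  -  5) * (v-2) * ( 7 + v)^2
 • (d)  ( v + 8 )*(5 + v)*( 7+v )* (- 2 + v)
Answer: b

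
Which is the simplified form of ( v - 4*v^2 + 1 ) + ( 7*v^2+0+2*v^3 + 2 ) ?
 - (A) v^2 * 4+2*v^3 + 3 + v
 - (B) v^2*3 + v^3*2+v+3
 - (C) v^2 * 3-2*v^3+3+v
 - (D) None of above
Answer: B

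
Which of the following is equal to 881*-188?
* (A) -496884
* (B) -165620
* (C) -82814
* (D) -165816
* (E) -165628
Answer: E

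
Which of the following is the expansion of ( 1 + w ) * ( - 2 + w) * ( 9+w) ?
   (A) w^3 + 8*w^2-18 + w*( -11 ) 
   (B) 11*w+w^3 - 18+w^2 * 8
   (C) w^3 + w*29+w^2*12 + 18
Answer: A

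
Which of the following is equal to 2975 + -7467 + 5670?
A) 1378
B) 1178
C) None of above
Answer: B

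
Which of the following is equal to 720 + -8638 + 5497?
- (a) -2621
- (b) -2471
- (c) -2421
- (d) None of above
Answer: c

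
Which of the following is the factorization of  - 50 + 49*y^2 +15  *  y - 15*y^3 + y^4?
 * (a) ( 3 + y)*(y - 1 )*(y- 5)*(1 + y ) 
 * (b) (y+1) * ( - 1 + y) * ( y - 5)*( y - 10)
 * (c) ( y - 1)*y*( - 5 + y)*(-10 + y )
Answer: b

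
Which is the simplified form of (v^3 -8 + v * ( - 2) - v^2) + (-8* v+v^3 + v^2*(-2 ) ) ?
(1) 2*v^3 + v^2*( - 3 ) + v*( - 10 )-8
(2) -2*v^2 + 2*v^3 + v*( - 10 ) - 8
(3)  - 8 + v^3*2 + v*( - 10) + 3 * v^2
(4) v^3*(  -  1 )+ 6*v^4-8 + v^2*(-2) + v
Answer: 1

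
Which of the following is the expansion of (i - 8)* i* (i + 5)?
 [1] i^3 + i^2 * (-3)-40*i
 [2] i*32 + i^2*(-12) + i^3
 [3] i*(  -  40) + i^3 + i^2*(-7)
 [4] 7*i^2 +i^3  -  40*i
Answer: 1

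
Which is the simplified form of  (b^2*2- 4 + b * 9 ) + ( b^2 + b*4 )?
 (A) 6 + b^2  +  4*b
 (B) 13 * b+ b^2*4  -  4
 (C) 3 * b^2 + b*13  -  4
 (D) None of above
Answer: C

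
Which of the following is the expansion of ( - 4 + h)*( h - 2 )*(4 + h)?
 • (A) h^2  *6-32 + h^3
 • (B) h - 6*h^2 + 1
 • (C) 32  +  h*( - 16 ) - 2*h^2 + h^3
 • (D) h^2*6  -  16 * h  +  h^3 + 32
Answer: C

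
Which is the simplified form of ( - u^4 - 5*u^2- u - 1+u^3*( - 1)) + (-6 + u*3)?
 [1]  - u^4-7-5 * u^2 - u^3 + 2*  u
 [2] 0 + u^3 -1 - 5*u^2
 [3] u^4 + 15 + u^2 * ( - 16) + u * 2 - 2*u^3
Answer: 1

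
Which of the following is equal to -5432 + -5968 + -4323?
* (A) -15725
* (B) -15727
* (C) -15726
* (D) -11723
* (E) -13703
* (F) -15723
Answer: F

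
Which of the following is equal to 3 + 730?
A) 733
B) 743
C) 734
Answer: A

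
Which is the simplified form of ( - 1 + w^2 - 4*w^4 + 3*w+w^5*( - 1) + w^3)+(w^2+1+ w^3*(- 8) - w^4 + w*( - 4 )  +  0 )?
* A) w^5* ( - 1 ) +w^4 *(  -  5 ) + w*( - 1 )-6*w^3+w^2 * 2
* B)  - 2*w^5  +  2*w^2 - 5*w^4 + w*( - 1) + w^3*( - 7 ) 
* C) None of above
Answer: C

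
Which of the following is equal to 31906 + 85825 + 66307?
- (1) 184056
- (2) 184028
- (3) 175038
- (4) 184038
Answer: 4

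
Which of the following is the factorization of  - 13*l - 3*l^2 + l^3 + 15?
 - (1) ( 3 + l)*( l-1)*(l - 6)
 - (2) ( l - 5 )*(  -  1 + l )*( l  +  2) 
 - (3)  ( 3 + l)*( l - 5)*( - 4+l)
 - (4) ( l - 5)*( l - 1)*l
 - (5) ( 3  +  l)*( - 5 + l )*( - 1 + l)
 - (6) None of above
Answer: 5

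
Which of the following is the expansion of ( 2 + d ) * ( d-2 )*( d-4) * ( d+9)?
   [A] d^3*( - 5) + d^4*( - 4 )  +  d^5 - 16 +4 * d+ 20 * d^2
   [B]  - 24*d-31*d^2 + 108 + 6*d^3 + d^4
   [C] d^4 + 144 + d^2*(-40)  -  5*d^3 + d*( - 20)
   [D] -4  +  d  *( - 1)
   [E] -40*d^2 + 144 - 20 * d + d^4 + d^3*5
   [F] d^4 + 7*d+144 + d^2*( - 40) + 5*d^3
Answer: E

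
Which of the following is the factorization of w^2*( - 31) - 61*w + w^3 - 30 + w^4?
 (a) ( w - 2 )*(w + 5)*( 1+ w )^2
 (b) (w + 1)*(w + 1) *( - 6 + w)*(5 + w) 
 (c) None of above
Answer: b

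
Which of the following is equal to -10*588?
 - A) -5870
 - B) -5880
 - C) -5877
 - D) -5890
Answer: B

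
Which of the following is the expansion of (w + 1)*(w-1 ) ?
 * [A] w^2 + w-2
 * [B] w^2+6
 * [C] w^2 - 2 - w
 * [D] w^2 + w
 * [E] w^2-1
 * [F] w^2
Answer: E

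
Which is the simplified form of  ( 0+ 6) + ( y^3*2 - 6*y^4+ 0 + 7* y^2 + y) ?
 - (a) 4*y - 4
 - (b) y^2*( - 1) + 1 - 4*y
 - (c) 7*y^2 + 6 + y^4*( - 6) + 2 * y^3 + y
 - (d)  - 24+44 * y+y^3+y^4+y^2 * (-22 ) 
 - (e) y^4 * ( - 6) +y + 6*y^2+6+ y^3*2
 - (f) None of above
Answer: c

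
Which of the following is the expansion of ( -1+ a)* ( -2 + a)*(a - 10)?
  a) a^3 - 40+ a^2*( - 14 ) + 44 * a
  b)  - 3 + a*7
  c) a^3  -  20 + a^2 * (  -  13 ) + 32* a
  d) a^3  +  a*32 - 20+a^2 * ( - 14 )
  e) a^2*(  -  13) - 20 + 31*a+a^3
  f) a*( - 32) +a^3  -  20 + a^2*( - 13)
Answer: c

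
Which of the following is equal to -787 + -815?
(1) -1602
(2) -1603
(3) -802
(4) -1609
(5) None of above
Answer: 1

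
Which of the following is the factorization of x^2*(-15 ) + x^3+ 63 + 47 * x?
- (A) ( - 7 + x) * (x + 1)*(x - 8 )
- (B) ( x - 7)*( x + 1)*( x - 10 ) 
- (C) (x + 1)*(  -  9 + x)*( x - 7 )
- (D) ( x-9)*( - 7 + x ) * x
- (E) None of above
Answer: C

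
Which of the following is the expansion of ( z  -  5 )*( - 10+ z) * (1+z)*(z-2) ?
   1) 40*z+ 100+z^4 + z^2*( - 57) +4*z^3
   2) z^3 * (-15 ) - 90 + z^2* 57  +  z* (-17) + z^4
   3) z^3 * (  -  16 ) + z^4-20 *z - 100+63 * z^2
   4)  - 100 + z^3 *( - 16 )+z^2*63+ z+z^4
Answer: 3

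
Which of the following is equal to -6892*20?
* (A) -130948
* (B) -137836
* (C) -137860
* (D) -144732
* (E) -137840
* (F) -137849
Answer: E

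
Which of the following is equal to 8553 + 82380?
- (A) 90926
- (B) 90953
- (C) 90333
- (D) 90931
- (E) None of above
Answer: E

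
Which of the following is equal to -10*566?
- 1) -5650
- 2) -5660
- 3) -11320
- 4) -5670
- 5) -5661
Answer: 2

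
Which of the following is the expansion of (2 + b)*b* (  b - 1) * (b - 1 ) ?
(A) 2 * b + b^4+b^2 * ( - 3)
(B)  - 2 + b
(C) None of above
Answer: A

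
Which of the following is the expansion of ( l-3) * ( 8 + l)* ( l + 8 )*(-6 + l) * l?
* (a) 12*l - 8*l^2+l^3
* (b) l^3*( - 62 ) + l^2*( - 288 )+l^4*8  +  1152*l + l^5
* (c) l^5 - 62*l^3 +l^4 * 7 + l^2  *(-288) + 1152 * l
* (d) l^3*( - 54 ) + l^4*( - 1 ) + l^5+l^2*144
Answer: c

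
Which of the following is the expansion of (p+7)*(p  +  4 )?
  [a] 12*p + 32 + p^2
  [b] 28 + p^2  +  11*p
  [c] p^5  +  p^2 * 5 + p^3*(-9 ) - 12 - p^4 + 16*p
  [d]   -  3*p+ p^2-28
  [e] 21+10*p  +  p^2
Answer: b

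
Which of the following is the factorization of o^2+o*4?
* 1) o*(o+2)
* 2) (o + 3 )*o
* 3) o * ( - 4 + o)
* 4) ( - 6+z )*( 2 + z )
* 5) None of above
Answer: 5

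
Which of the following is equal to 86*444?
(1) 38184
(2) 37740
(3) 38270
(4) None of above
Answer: 1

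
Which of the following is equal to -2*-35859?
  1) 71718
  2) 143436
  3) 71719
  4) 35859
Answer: 1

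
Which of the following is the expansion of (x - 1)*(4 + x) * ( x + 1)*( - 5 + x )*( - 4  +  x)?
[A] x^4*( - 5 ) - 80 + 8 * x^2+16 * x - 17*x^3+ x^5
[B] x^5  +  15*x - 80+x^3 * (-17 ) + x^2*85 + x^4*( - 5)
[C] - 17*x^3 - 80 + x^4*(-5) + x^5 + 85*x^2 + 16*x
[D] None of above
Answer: C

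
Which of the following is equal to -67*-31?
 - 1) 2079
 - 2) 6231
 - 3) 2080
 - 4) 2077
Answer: 4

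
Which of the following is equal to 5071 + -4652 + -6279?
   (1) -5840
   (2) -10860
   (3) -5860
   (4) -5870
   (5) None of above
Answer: 3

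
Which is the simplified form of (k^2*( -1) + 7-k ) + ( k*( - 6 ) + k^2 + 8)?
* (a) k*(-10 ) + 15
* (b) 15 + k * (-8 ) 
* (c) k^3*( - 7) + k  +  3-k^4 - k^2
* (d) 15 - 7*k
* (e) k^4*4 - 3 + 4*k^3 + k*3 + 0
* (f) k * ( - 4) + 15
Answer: d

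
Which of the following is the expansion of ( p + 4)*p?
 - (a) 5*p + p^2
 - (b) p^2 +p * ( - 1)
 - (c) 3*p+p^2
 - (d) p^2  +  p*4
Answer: d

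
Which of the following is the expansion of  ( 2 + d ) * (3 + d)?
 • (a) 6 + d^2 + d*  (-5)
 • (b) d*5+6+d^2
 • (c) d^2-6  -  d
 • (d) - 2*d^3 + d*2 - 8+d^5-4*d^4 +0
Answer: b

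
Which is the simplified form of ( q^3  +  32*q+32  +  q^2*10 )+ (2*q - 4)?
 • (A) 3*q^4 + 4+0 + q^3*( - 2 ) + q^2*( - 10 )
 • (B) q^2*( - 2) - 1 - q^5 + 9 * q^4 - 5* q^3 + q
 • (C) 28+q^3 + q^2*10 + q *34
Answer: C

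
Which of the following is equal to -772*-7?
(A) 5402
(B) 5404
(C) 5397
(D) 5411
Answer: B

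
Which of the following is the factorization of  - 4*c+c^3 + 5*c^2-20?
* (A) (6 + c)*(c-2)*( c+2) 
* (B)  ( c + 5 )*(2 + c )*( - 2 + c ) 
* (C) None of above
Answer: B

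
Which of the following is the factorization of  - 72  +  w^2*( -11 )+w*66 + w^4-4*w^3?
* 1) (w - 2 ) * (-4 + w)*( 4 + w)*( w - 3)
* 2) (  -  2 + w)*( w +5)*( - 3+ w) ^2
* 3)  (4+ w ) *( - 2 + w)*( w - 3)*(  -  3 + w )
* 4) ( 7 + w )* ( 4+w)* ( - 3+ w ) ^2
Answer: 3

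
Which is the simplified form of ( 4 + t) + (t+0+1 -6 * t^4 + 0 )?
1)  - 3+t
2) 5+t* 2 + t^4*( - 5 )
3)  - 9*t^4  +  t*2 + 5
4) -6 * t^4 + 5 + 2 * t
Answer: 4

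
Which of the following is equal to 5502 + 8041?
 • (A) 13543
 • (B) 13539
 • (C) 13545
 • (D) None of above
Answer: A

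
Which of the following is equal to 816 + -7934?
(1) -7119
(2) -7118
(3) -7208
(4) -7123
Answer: 2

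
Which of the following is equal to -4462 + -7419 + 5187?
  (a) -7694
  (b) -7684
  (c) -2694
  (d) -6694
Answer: d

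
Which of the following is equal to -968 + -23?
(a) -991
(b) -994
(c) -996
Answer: a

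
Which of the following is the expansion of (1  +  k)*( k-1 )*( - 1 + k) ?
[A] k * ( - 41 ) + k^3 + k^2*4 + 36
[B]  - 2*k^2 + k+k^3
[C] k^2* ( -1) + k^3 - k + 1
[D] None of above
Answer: C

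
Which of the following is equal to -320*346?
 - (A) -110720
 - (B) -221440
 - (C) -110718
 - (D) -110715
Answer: A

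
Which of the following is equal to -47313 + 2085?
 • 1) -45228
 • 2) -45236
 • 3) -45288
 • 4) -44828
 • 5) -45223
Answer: 1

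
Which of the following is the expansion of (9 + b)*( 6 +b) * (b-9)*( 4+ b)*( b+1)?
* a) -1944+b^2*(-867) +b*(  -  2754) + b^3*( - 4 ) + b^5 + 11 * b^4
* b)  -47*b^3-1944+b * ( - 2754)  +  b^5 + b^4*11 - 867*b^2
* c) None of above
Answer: b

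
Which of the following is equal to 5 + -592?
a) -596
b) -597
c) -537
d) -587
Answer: d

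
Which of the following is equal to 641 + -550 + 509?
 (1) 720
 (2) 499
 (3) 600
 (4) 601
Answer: 3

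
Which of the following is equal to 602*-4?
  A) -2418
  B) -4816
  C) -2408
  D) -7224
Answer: C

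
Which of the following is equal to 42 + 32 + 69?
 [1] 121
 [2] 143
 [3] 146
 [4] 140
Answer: 2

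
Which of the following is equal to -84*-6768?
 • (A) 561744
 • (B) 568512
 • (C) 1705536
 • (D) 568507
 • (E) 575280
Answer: B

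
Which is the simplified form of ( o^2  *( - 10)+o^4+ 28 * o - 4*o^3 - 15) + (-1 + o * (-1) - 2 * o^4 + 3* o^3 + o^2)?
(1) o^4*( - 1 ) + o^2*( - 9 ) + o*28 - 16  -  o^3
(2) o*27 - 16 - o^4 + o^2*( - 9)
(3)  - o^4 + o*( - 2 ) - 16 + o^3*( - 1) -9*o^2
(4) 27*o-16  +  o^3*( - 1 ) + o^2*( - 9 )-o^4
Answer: 4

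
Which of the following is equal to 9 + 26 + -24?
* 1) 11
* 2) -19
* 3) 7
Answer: 1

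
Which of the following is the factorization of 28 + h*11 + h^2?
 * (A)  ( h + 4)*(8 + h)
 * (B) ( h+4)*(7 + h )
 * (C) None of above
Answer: B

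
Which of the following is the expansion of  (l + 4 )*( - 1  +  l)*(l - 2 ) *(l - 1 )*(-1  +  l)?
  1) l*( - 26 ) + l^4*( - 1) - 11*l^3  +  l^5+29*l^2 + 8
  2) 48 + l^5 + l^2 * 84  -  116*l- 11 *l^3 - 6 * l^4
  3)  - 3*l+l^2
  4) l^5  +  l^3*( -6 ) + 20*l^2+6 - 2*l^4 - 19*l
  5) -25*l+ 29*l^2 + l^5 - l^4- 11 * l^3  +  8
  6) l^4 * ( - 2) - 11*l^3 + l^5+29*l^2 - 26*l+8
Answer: 1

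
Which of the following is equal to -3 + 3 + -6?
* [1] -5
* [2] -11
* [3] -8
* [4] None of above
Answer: 4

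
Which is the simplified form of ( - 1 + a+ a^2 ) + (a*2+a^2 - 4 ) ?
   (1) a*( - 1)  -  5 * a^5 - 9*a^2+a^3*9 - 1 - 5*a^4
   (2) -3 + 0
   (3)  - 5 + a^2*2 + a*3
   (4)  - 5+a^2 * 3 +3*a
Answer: 3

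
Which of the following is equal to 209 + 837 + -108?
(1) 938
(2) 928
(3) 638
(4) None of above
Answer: 1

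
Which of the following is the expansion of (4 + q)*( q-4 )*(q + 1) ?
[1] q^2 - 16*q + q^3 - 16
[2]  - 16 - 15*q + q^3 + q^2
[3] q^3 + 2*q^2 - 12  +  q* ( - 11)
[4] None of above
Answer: 1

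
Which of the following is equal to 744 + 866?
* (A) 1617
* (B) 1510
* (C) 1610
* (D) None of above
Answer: C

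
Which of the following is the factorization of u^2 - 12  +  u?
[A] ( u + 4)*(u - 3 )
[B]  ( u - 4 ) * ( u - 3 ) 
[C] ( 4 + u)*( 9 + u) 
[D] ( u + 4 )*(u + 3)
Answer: A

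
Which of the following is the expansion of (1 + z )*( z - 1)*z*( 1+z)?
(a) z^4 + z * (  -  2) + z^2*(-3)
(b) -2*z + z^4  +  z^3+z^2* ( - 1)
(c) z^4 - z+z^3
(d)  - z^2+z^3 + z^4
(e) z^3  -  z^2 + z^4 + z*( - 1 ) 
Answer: e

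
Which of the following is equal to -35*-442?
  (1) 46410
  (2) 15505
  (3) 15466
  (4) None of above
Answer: 4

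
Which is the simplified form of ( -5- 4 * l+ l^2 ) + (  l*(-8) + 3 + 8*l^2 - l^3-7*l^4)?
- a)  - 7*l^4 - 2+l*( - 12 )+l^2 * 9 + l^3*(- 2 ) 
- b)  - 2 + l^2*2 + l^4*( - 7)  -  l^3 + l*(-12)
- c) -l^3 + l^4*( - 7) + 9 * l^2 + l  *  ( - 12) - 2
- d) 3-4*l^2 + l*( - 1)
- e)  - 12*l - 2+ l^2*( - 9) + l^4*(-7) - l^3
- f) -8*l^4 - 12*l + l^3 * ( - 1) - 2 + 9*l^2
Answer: c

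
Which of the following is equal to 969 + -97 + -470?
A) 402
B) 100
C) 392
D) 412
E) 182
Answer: A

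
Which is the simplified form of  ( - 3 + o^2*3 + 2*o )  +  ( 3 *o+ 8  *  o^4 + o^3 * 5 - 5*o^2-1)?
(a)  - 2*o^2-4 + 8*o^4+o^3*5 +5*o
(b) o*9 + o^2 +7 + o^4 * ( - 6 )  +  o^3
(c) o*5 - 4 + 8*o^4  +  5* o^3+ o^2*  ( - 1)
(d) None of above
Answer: a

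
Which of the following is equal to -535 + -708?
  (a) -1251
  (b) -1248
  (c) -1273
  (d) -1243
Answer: d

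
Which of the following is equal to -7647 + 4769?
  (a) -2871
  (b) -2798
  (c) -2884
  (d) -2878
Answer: d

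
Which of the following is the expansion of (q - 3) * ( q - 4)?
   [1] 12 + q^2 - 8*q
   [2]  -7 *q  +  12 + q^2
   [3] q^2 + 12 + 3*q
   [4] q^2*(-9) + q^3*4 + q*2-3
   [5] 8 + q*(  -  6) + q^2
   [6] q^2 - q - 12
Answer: 2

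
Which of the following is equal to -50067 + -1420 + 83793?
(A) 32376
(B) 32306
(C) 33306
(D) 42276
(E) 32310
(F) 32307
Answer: B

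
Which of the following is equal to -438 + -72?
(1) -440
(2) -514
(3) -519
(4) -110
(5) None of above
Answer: 5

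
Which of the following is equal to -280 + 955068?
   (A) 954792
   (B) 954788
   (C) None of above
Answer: B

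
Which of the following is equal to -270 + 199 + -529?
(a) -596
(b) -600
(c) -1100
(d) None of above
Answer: b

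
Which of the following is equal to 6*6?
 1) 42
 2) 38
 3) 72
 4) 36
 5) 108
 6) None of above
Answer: 4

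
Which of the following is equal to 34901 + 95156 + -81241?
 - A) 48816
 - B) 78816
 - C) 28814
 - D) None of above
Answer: A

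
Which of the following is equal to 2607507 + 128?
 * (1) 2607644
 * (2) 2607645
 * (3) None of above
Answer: 3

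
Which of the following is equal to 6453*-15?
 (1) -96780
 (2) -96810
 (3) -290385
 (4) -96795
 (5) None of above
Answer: 4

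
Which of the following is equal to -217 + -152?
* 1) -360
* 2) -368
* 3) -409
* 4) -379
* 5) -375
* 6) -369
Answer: 6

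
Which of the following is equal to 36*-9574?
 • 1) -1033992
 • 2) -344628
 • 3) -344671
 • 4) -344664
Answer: 4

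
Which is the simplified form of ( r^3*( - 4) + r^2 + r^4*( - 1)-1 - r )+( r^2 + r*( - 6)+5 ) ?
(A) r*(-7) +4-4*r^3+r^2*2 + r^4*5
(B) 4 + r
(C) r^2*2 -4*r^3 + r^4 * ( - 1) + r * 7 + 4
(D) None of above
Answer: D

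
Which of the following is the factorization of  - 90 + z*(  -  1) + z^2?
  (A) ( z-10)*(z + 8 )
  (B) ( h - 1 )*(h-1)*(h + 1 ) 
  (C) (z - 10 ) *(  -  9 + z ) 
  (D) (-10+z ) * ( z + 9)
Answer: D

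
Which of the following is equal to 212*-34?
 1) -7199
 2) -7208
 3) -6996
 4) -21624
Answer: 2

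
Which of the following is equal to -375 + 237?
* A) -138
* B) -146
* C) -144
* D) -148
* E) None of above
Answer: A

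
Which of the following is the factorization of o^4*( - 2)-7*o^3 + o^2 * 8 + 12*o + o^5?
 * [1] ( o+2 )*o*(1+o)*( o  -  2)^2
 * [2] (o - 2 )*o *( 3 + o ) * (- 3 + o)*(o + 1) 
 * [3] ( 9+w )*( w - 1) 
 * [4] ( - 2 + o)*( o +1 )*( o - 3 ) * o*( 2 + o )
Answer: 4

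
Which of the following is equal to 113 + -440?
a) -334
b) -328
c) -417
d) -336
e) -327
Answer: e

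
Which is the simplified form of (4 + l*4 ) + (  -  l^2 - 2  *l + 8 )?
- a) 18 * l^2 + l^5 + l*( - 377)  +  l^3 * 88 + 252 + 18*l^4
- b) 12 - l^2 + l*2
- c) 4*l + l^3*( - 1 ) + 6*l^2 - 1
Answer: b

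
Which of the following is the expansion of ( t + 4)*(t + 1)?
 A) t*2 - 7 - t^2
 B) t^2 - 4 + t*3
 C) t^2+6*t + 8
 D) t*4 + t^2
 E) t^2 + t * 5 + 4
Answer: E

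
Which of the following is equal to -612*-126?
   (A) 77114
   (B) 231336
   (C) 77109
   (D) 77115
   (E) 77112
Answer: E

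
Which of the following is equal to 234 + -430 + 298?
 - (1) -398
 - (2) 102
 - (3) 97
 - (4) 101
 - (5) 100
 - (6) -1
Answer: 2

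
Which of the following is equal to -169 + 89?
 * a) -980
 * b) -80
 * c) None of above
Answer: b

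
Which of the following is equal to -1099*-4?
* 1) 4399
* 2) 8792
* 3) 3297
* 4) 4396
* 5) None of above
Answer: 4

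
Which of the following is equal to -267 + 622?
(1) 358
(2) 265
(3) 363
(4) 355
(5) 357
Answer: 4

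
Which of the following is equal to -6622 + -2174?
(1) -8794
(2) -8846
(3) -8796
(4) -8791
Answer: 3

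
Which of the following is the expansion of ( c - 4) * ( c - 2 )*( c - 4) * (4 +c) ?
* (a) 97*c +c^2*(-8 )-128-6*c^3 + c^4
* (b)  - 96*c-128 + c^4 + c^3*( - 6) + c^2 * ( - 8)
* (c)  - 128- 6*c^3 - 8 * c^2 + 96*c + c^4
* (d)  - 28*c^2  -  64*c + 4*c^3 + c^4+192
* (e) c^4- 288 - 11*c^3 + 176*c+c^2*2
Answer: c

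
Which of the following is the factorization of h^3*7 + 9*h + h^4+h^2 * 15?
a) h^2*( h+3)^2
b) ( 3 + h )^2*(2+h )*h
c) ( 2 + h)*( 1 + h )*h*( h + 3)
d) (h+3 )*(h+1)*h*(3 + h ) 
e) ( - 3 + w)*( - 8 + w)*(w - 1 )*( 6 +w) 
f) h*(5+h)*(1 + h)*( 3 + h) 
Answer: d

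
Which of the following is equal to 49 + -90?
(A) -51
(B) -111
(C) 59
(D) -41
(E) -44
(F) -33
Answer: D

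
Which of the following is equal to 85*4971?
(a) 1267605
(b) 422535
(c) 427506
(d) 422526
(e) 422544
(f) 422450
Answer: b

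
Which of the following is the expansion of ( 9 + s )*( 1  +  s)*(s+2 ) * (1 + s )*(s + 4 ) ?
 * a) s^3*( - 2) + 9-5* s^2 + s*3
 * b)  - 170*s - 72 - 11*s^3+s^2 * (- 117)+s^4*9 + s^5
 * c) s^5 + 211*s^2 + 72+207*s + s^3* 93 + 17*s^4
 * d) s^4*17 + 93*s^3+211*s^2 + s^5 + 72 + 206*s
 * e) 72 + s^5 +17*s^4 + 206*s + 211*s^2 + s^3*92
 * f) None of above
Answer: d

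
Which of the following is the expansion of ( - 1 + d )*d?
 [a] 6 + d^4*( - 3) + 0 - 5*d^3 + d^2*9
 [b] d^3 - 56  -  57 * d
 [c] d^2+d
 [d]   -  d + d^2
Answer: d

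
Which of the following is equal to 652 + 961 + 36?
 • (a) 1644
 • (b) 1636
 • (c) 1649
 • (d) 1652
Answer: c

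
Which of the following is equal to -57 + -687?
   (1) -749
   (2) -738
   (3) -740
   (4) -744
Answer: 4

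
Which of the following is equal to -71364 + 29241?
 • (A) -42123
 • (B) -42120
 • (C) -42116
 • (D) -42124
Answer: A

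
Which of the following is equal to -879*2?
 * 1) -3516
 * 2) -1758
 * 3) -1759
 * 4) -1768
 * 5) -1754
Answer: 2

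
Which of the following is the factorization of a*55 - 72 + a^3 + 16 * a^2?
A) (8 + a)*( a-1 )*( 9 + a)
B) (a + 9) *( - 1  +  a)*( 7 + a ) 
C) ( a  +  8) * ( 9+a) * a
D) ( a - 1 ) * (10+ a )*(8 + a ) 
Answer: A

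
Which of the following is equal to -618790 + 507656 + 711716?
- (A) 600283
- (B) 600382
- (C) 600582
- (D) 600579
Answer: C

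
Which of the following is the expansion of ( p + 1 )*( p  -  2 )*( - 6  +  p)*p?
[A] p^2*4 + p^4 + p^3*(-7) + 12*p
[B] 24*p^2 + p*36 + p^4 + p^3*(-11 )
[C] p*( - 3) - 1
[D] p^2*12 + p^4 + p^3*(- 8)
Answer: A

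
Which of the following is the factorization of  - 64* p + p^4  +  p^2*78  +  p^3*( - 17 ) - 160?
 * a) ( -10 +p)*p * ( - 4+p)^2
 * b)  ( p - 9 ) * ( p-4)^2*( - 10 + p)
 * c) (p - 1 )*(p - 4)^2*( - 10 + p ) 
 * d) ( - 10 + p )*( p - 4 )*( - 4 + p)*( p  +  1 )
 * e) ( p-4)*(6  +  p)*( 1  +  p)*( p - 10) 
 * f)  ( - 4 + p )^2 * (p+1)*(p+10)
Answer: d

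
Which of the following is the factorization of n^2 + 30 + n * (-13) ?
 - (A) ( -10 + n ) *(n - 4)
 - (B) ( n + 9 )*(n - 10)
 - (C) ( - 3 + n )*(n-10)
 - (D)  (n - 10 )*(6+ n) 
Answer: C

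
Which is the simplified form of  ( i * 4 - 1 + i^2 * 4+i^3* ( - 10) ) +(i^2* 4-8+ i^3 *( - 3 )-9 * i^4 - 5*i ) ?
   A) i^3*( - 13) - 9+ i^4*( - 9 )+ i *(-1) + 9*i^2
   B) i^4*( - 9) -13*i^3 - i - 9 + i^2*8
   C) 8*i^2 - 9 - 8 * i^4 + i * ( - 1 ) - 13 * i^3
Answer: B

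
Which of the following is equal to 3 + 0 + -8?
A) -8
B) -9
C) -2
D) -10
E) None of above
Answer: E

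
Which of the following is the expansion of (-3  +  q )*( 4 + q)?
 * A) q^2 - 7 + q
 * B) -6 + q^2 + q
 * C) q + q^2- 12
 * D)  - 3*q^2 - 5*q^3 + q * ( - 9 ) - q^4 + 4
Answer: C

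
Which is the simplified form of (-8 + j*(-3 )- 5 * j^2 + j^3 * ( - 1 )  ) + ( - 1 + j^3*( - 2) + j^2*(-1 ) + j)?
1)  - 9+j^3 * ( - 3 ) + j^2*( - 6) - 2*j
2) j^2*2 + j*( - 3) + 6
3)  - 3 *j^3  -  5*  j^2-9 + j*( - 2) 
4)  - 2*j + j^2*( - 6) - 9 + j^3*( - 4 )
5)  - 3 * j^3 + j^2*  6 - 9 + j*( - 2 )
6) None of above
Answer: 1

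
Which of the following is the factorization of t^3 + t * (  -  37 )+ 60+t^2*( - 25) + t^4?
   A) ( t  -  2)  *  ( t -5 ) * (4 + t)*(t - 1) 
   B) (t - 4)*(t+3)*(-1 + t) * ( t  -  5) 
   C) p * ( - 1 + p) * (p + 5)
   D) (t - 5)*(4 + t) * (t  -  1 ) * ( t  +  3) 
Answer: D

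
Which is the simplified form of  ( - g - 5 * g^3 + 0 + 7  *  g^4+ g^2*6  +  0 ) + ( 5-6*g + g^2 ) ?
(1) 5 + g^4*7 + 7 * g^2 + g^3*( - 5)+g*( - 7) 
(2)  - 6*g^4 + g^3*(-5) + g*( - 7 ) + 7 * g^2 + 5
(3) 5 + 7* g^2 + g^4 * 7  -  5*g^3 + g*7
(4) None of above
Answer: 1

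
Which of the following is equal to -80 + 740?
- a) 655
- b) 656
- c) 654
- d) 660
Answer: d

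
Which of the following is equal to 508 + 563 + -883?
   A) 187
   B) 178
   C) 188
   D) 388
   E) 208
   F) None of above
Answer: C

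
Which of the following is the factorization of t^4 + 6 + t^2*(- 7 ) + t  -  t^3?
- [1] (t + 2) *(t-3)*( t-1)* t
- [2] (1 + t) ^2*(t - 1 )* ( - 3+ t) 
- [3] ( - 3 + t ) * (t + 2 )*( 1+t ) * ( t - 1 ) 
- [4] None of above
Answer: 3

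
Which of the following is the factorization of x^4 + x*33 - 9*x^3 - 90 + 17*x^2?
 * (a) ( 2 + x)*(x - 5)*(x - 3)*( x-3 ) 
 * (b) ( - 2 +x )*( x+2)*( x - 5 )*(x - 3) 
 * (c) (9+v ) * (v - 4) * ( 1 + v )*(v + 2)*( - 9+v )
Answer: a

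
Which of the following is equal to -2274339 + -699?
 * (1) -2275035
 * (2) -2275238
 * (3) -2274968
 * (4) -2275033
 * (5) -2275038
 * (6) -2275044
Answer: 5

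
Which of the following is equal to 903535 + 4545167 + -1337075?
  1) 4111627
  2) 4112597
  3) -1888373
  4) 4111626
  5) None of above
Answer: 1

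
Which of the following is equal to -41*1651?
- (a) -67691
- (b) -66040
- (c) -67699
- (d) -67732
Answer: a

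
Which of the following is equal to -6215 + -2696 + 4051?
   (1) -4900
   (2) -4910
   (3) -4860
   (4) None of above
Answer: 3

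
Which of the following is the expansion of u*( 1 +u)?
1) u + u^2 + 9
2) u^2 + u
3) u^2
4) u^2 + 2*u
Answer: 2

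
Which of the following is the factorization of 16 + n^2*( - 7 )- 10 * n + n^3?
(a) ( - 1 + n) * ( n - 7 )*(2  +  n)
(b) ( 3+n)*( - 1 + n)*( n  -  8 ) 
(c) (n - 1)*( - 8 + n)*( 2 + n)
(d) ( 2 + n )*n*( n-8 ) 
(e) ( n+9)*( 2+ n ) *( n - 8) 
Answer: c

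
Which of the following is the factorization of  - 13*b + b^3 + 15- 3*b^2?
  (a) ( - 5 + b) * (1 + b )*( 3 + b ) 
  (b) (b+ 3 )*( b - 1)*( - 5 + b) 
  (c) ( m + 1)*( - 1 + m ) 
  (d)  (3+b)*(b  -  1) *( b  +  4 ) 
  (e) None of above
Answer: b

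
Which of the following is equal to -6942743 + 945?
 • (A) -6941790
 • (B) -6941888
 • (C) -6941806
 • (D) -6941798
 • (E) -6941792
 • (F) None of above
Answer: D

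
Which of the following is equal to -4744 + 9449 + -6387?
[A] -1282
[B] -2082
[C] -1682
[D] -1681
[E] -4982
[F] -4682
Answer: C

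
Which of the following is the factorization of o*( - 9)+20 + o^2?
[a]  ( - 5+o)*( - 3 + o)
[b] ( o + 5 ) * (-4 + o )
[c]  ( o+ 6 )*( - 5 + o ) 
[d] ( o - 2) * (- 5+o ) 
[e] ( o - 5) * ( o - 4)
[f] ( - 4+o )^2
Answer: e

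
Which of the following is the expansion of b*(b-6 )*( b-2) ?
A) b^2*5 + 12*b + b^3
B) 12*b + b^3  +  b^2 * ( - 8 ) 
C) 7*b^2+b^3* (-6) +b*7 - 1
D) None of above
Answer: B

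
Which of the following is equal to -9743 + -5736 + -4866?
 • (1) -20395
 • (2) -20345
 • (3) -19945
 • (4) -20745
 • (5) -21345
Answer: 2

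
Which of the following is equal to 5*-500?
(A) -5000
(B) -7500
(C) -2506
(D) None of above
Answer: D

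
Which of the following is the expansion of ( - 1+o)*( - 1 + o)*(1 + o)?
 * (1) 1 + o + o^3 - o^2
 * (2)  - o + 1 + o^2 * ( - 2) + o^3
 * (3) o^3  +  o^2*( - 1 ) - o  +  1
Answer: 3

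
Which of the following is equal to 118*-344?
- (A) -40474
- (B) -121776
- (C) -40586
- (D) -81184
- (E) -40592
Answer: E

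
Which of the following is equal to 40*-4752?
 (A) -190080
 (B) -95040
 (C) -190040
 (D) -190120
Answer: A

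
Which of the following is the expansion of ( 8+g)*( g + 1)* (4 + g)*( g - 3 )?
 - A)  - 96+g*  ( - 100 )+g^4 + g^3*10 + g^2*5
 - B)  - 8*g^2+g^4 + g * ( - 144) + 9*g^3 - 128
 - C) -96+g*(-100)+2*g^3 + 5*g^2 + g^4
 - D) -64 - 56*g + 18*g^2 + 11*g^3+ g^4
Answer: A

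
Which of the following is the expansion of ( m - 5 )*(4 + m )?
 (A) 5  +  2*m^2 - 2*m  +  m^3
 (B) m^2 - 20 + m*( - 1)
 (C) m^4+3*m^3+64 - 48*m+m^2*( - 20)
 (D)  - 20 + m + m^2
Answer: B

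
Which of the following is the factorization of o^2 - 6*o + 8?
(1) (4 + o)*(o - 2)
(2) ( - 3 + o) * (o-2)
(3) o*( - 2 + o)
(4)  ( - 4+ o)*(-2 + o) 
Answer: 4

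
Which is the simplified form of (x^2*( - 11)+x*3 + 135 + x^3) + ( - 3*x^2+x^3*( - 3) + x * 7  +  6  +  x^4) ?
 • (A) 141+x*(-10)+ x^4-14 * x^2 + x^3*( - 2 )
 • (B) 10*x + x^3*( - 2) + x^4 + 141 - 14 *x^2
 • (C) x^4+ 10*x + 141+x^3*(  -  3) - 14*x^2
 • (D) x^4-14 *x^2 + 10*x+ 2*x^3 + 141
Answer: B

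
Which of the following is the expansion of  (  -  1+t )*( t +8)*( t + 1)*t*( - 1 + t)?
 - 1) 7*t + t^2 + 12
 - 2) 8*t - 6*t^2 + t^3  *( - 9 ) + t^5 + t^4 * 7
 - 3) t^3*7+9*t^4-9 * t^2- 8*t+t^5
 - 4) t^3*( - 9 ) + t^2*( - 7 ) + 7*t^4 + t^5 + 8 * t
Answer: 4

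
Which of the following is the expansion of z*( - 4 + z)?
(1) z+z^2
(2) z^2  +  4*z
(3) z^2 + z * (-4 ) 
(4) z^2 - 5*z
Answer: 3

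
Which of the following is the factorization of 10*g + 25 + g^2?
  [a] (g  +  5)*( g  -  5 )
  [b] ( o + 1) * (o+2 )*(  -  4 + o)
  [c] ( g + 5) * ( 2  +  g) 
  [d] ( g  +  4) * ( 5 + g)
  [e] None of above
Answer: e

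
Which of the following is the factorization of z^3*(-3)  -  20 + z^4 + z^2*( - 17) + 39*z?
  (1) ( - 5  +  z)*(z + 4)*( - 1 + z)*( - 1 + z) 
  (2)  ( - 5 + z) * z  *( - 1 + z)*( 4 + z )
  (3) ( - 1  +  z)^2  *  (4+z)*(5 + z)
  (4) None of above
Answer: 1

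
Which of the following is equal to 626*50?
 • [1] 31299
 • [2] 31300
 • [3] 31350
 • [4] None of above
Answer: 2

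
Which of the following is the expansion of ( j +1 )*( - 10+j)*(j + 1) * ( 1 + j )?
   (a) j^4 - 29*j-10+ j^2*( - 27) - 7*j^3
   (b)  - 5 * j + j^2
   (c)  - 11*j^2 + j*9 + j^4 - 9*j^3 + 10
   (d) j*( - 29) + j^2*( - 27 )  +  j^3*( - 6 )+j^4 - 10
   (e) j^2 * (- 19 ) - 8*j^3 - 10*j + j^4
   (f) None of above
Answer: a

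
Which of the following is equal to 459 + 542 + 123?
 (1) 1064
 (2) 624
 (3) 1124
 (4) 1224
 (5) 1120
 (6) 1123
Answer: 3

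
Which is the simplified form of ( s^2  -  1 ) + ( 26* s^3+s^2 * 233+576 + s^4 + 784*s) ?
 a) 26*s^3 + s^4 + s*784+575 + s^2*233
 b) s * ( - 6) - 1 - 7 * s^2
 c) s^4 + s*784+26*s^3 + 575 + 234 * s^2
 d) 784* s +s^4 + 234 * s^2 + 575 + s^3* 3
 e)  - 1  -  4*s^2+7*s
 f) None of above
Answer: c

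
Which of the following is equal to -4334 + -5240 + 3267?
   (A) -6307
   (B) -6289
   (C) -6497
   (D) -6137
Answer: A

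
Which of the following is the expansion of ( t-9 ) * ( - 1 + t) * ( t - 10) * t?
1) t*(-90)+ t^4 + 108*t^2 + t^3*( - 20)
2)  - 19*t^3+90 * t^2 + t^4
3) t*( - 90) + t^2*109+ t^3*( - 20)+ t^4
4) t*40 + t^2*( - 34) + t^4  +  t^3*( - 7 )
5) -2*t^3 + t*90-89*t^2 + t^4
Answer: 3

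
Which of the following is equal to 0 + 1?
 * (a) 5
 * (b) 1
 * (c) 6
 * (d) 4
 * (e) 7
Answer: b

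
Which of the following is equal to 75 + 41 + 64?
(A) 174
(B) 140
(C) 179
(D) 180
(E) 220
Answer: D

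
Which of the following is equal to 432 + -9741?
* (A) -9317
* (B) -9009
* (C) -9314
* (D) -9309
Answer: D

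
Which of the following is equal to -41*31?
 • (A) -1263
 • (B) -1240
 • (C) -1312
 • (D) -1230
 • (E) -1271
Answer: E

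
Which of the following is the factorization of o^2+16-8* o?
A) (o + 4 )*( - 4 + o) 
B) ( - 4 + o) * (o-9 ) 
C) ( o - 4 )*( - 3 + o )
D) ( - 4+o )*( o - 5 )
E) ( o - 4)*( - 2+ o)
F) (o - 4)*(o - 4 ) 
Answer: F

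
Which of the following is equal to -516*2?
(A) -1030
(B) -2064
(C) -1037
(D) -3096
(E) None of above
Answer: E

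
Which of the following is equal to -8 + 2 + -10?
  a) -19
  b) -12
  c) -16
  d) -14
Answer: c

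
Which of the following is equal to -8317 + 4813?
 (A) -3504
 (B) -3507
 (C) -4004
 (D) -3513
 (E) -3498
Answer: A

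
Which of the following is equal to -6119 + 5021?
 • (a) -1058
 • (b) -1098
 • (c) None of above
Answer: b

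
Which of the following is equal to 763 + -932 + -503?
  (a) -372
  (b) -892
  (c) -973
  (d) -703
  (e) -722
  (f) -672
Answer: f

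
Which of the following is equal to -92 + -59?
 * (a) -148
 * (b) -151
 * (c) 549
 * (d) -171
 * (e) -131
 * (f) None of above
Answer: b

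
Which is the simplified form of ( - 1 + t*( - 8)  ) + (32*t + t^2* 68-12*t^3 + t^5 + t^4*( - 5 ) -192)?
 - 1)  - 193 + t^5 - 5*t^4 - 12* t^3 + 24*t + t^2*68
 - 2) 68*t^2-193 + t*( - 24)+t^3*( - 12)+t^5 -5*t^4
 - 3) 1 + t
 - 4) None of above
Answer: 1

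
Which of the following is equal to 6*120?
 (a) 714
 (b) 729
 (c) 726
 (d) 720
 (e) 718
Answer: d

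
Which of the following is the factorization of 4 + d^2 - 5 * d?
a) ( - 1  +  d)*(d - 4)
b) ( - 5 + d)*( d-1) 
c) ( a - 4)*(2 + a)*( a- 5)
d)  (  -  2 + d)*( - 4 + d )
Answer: a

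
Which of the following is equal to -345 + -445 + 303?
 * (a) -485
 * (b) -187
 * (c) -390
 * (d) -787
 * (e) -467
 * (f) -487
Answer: f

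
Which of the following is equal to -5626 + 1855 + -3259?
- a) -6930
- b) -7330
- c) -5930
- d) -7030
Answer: d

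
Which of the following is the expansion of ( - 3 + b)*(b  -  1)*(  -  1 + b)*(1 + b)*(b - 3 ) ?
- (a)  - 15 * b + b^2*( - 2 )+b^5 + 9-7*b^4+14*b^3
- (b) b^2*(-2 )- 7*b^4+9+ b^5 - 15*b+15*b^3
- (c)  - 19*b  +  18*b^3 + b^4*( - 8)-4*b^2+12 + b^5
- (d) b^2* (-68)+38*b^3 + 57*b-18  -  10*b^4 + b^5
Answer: a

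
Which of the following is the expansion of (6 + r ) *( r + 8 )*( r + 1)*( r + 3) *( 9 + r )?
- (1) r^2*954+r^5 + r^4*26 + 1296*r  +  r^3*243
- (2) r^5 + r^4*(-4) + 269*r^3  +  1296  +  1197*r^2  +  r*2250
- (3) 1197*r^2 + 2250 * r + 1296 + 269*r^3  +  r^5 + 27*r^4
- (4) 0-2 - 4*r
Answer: 3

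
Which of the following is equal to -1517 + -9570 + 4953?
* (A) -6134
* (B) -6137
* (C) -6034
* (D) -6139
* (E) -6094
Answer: A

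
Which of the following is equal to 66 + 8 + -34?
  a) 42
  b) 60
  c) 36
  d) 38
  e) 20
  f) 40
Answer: f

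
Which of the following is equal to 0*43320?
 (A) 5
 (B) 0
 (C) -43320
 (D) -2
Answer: B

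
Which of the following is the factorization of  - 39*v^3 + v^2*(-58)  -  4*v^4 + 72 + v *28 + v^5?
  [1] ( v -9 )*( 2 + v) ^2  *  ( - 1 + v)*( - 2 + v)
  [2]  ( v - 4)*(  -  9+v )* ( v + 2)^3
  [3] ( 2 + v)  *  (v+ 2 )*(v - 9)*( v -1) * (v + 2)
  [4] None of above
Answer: 3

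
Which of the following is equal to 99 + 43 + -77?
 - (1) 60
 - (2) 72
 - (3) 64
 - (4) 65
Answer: 4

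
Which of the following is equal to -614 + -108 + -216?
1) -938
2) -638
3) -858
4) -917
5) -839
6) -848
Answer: 1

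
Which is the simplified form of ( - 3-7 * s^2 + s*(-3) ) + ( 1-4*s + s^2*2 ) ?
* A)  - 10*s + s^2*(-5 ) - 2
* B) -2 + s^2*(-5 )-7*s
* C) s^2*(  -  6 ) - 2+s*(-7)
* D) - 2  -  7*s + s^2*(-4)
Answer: B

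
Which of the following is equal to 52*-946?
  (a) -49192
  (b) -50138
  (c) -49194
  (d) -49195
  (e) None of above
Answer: a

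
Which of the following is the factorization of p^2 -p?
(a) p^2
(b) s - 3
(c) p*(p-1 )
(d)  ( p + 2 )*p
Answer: c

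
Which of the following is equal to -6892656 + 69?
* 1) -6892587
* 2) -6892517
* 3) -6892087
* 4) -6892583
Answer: 1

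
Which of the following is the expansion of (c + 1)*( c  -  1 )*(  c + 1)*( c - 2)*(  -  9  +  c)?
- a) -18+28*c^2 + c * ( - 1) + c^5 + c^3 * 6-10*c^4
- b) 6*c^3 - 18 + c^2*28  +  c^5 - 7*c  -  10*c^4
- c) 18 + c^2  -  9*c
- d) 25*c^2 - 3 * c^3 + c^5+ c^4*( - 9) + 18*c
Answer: b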